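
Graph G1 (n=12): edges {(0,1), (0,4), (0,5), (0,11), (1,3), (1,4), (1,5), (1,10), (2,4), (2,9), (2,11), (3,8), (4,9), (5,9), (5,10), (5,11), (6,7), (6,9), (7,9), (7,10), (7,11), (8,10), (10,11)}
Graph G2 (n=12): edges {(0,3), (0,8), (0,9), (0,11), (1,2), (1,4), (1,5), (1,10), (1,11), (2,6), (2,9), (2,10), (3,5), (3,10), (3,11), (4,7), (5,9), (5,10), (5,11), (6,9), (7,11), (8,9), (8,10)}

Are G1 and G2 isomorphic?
Yes, isomorphic

The graphs are isomorphic.
One valid mapping φ: V(G1) → V(G2): 0→3, 1→11, 2→8, 3→7, 4→0, 5→5, 6→6, 7→2, 8→4, 9→9, 10→1, 11→10

Verify φ preserves adjacency — for each edge of G1, its image is an edge of G2:
  (0,1) → (φ(0),φ(1)) = (3,11) ∈ E(G2) ✓
  (0,4) → (φ(0),φ(4)) = (0,3) ∈ E(G2) ✓
  (0,5) → (φ(0),φ(5)) = (3,5) ∈ E(G2) ✓
  (0,11) → (φ(0),φ(11)) = (3,10) ∈ E(G2) ✓
  (1,3) → (φ(1),φ(3)) = (7,11) ∈ E(G2) ✓
  (1,4) → (φ(1),φ(4)) = (0,11) ∈ E(G2) ✓
  (1,5) → (φ(1),φ(5)) = (5,11) ∈ E(G2) ✓
  (1,10) → (φ(1),φ(10)) = (1,11) ∈ E(G2) ✓
  (2,4) → (φ(2),φ(4)) = (0,8) ∈ E(G2) ✓
  (2,9) → (φ(2),φ(9)) = (8,9) ∈ E(G2) ✓
  (2,11) → (φ(2),φ(11)) = (8,10) ∈ E(G2) ✓
  (3,8) → (φ(3),φ(8)) = (4,7) ∈ E(G2) ✓
  (4,9) → (φ(4),φ(9)) = (0,9) ∈ E(G2) ✓
  (5,9) → (φ(5),φ(9)) = (5,9) ∈ E(G2) ✓
  (5,10) → (φ(5),φ(10)) = (1,5) ∈ E(G2) ✓
  (5,11) → (φ(5),φ(11)) = (5,10) ∈ E(G2) ✓
  (6,7) → (φ(6),φ(7)) = (2,6) ∈ E(G2) ✓
  (6,9) → (φ(6),φ(9)) = (6,9) ∈ E(G2) ✓
  (7,9) → (φ(7),φ(9)) = (2,9) ∈ E(G2) ✓
  (7,10) → (φ(7),φ(10)) = (1,2) ∈ E(G2) ✓
  (7,11) → (φ(7),φ(11)) = (2,10) ∈ E(G2) ✓
  (8,10) → (φ(8),φ(10)) = (1,4) ∈ E(G2) ✓
  (10,11) → (φ(10),φ(11)) = (1,10) ∈ E(G2) ✓
All 23 edges of G1 map to edges of G2, and |E(G1)| = |E(G2)| = 23, so φ is a bijection on edges as well as vertices. Hence G1 ≅ G2.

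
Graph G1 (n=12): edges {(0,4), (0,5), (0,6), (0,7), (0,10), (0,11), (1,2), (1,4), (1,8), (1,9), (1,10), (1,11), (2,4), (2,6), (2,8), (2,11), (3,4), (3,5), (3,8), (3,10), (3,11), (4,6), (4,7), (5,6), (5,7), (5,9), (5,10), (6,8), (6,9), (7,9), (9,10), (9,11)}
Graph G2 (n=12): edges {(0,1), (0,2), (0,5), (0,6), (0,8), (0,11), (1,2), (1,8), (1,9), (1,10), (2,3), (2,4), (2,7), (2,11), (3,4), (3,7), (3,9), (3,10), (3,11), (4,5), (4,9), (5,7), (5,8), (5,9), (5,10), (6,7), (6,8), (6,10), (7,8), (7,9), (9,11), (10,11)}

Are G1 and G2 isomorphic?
Yes, isomorphic

The graphs are isomorphic.
One valid mapping φ: V(G1) → V(G2): 0→9, 1→0, 2→8, 3→10, 4→5, 5→3, 6→7, 7→4, 8→6, 9→2, 10→11, 11→1

Verify φ preserves adjacency — for each edge of G1, its image is an edge of G2:
  (0,4) → (φ(0),φ(4)) = (5,9) ∈ E(G2) ✓
  (0,5) → (φ(0),φ(5)) = (3,9) ∈ E(G2) ✓
  (0,6) → (φ(0),φ(6)) = (7,9) ∈ E(G2) ✓
  (0,7) → (φ(0),φ(7)) = (4,9) ∈ E(G2) ✓
  (0,10) → (φ(0),φ(10)) = (9,11) ∈ E(G2) ✓
  (0,11) → (φ(0),φ(11)) = (1,9) ∈ E(G2) ✓
  (1,2) → (φ(1),φ(2)) = (0,8) ∈ E(G2) ✓
  (1,4) → (φ(1),φ(4)) = (0,5) ∈ E(G2) ✓
  (1,8) → (φ(1),φ(8)) = (0,6) ∈ E(G2) ✓
  (1,9) → (φ(1),φ(9)) = (0,2) ∈ E(G2) ✓
  (1,10) → (φ(1),φ(10)) = (0,11) ∈ E(G2) ✓
  (1,11) → (φ(1),φ(11)) = (0,1) ∈ E(G2) ✓
  (2,4) → (φ(2),φ(4)) = (5,8) ∈ E(G2) ✓
  (2,6) → (φ(2),φ(6)) = (7,8) ∈ E(G2) ✓
  (2,8) → (φ(2),φ(8)) = (6,8) ∈ E(G2) ✓
  (2,11) → (φ(2),φ(11)) = (1,8) ∈ E(G2) ✓
  (3,4) → (φ(3),φ(4)) = (5,10) ∈ E(G2) ✓
  (3,5) → (φ(3),φ(5)) = (3,10) ∈ E(G2) ✓
  (3,8) → (φ(3),φ(8)) = (6,10) ∈ E(G2) ✓
  (3,10) → (φ(3),φ(10)) = (10,11) ∈ E(G2) ✓
  (3,11) → (φ(3),φ(11)) = (1,10) ∈ E(G2) ✓
  (4,6) → (φ(4),φ(6)) = (5,7) ∈ E(G2) ✓
  (4,7) → (φ(4),φ(7)) = (4,5) ∈ E(G2) ✓
  (5,6) → (φ(5),φ(6)) = (3,7) ∈ E(G2) ✓
  (5,7) → (φ(5),φ(7)) = (3,4) ∈ E(G2) ✓
  (5,9) → (φ(5),φ(9)) = (2,3) ∈ E(G2) ✓
  (5,10) → (φ(5),φ(10)) = (3,11) ∈ E(G2) ✓
  (6,8) → (φ(6),φ(8)) = (6,7) ∈ E(G2) ✓
  (6,9) → (φ(6),φ(9)) = (2,7) ∈ E(G2) ✓
  (7,9) → (φ(7),φ(9)) = (2,4) ∈ E(G2) ✓
  (9,10) → (φ(9),φ(10)) = (2,11) ∈ E(G2) ✓
  (9,11) → (φ(9),φ(11)) = (1,2) ∈ E(G2) ✓
All 32 edges of G1 map to edges of G2, and |E(G1)| = |E(G2)| = 32, so φ is a bijection on edges as well as vertices. Hence G1 ≅ G2.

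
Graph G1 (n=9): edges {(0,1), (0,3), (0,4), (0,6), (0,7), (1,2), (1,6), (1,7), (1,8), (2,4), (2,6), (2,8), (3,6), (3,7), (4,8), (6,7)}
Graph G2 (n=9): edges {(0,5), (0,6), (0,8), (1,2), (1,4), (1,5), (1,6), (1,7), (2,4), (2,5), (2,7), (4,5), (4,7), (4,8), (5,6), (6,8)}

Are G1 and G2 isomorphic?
Yes, isomorphic

The graphs are isomorphic.
One valid mapping φ: V(G1) → V(G2): 0→4, 1→5, 2→6, 3→7, 4→8, 5→3, 6→1, 7→2, 8→0

Verify φ preserves adjacency — for each edge of G1, its image is an edge of G2:
  (0,1) → (φ(0),φ(1)) = (4,5) ∈ E(G2) ✓
  (0,3) → (φ(0),φ(3)) = (4,7) ∈ E(G2) ✓
  (0,4) → (φ(0),φ(4)) = (4,8) ∈ E(G2) ✓
  (0,6) → (φ(0),φ(6)) = (1,4) ∈ E(G2) ✓
  (0,7) → (φ(0),φ(7)) = (2,4) ∈ E(G2) ✓
  (1,2) → (φ(1),φ(2)) = (5,6) ∈ E(G2) ✓
  (1,6) → (φ(1),φ(6)) = (1,5) ∈ E(G2) ✓
  (1,7) → (φ(1),φ(7)) = (2,5) ∈ E(G2) ✓
  (1,8) → (φ(1),φ(8)) = (0,5) ∈ E(G2) ✓
  (2,4) → (φ(2),φ(4)) = (6,8) ∈ E(G2) ✓
  (2,6) → (φ(2),φ(6)) = (1,6) ∈ E(G2) ✓
  (2,8) → (φ(2),φ(8)) = (0,6) ∈ E(G2) ✓
  (3,6) → (φ(3),φ(6)) = (1,7) ∈ E(G2) ✓
  (3,7) → (φ(3),φ(7)) = (2,7) ∈ E(G2) ✓
  (4,8) → (φ(4),φ(8)) = (0,8) ∈ E(G2) ✓
  (6,7) → (φ(6),φ(7)) = (1,2) ∈ E(G2) ✓
All 16 edges of G1 map to edges of G2, and |E(G1)| = |E(G2)| = 16, so φ is a bijection on edges as well as vertices. Hence G1 ≅ G2.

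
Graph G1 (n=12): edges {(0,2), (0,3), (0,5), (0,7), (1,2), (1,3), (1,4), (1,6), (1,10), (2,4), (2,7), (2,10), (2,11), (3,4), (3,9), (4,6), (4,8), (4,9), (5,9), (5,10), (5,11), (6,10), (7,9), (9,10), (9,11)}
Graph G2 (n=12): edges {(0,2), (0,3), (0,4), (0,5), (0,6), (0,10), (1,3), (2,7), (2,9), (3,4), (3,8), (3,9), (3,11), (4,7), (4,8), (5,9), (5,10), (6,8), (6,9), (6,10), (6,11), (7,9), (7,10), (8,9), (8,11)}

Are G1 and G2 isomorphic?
Yes, isomorphic

The graphs are isomorphic.
One valid mapping φ: V(G1) → V(G2): 0→7, 1→8, 2→9, 3→4, 4→3, 5→10, 6→11, 7→2, 8→1, 9→0, 10→6, 11→5

Verify φ preserves adjacency — for each edge of G1, its image is an edge of G2:
  (0,2) → (φ(0),φ(2)) = (7,9) ∈ E(G2) ✓
  (0,3) → (φ(0),φ(3)) = (4,7) ∈ E(G2) ✓
  (0,5) → (φ(0),φ(5)) = (7,10) ∈ E(G2) ✓
  (0,7) → (φ(0),φ(7)) = (2,7) ∈ E(G2) ✓
  (1,2) → (φ(1),φ(2)) = (8,9) ∈ E(G2) ✓
  (1,3) → (φ(1),φ(3)) = (4,8) ∈ E(G2) ✓
  (1,4) → (φ(1),φ(4)) = (3,8) ∈ E(G2) ✓
  (1,6) → (φ(1),φ(6)) = (8,11) ∈ E(G2) ✓
  (1,10) → (φ(1),φ(10)) = (6,8) ∈ E(G2) ✓
  (2,4) → (φ(2),φ(4)) = (3,9) ∈ E(G2) ✓
  (2,7) → (φ(2),φ(7)) = (2,9) ∈ E(G2) ✓
  (2,10) → (φ(2),φ(10)) = (6,9) ∈ E(G2) ✓
  (2,11) → (φ(2),φ(11)) = (5,9) ∈ E(G2) ✓
  (3,4) → (φ(3),φ(4)) = (3,4) ∈ E(G2) ✓
  (3,9) → (φ(3),φ(9)) = (0,4) ∈ E(G2) ✓
  (4,6) → (φ(4),φ(6)) = (3,11) ∈ E(G2) ✓
  (4,8) → (φ(4),φ(8)) = (1,3) ∈ E(G2) ✓
  (4,9) → (φ(4),φ(9)) = (0,3) ∈ E(G2) ✓
  (5,9) → (φ(5),φ(9)) = (0,10) ∈ E(G2) ✓
  (5,10) → (φ(5),φ(10)) = (6,10) ∈ E(G2) ✓
  (5,11) → (φ(5),φ(11)) = (5,10) ∈ E(G2) ✓
  (6,10) → (φ(6),φ(10)) = (6,11) ∈ E(G2) ✓
  (7,9) → (φ(7),φ(9)) = (0,2) ∈ E(G2) ✓
  (9,10) → (φ(9),φ(10)) = (0,6) ∈ E(G2) ✓
  (9,11) → (φ(9),φ(11)) = (0,5) ∈ E(G2) ✓
All 25 edges of G1 map to edges of G2, and |E(G1)| = |E(G2)| = 25, so φ is a bijection on edges as well as vertices. Hence G1 ≅ G2.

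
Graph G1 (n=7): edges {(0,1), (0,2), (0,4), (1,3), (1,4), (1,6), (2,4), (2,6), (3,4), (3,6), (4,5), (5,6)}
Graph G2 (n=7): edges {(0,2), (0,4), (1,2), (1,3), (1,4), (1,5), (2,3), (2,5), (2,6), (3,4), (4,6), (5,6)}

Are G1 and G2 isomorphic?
Yes, isomorphic

The graphs are isomorphic.
One valid mapping φ: V(G1) → V(G2): 0→5, 1→1, 2→6, 3→3, 4→2, 5→0, 6→4

Verify φ preserves adjacency — for each edge of G1, its image is an edge of G2:
  (0,1) → (φ(0),φ(1)) = (1,5) ∈ E(G2) ✓
  (0,2) → (φ(0),φ(2)) = (5,6) ∈ E(G2) ✓
  (0,4) → (φ(0),φ(4)) = (2,5) ∈ E(G2) ✓
  (1,3) → (φ(1),φ(3)) = (1,3) ∈ E(G2) ✓
  (1,4) → (φ(1),φ(4)) = (1,2) ∈ E(G2) ✓
  (1,6) → (φ(1),φ(6)) = (1,4) ∈ E(G2) ✓
  (2,4) → (φ(2),φ(4)) = (2,6) ∈ E(G2) ✓
  (2,6) → (φ(2),φ(6)) = (4,6) ∈ E(G2) ✓
  (3,4) → (φ(3),φ(4)) = (2,3) ∈ E(G2) ✓
  (3,6) → (φ(3),φ(6)) = (3,4) ∈ E(G2) ✓
  (4,5) → (φ(4),φ(5)) = (0,2) ∈ E(G2) ✓
  (5,6) → (φ(5),φ(6)) = (0,4) ∈ E(G2) ✓
All 12 edges of G1 map to edges of G2, and |E(G1)| = |E(G2)| = 12, so φ is a bijection on edges as well as vertices. Hence G1 ≅ G2.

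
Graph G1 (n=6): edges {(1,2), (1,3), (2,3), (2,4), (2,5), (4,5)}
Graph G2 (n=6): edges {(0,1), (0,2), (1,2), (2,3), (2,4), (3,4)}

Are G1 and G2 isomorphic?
Yes, isomorphic

The graphs are isomorphic.
One valid mapping φ: V(G1) → V(G2): 0→5, 1→3, 2→2, 3→4, 4→0, 5→1

Verify φ preserves adjacency — for each edge of G1, its image is an edge of G2:
  (1,2) → (φ(1),φ(2)) = (2,3) ∈ E(G2) ✓
  (1,3) → (φ(1),φ(3)) = (3,4) ∈ E(G2) ✓
  (2,3) → (φ(2),φ(3)) = (2,4) ∈ E(G2) ✓
  (2,4) → (φ(2),φ(4)) = (0,2) ∈ E(G2) ✓
  (2,5) → (φ(2),φ(5)) = (1,2) ∈ E(G2) ✓
  (4,5) → (φ(4),φ(5)) = (0,1) ∈ E(G2) ✓
All 6 edges of G1 map to edges of G2, and |E(G1)| = |E(G2)| = 6, so φ is a bijection on edges as well as vertices. Hence G1 ≅ G2.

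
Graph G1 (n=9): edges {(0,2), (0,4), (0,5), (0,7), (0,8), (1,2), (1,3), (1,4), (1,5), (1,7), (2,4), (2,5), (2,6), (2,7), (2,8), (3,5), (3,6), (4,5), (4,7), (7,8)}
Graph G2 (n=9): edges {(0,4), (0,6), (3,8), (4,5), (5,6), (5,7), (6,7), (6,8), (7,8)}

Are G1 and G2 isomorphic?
No, not isomorphic

The graphs are NOT isomorphic.

Connected components of G1: 1 component(s) with vertex sets [[0, 1, 2, 3, 4, 5, 6, 7, 8]], sizes [9].
Connected components of G2: 3 component(s) with vertex sets [[1], [2], [0, 3, 4, 5, 6, 7, 8]], sizes [1, 1, 7].
The number of connected components (and the multiset of component sizes) is an isomorphism invariant — an isomorphism maps each component of G1 bijectively onto a component of G2. Since G1 has 1 component(s) and G2 has 3, they cannot be isomorphic.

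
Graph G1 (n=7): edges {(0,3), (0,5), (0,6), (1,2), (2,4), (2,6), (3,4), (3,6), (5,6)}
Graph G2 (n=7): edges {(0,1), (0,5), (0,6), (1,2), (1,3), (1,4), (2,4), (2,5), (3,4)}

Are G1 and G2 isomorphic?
Yes, isomorphic

The graphs are isomorphic.
One valid mapping φ: V(G1) → V(G2): 0→4, 1→6, 2→0, 3→2, 4→5, 5→3, 6→1

Verify φ preserves adjacency — for each edge of G1, its image is an edge of G2:
  (0,3) → (φ(0),φ(3)) = (2,4) ∈ E(G2) ✓
  (0,5) → (φ(0),φ(5)) = (3,4) ∈ E(G2) ✓
  (0,6) → (φ(0),φ(6)) = (1,4) ∈ E(G2) ✓
  (1,2) → (φ(1),φ(2)) = (0,6) ∈ E(G2) ✓
  (2,4) → (φ(2),φ(4)) = (0,5) ∈ E(G2) ✓
  (2,6) → (φ(2),φ(6)) = (0,1) ∈ E(G2) ✓
  (3,4) → (φ(3),φ(4)) = (2,5) ∈ E(G2) ✓
  (3,6) → (φ(3),φ(6)) = (1,2) ∈ E(G2) ✓
  (5,6) → (φ(5),φ(6)) = (1,3) ∈ E(G2) ✓
All 9 edges of G1 map to edges of G2, and |E(G1)| = |E(G2)| = 9, so φ is a bijection on edges as well as vertices. Hence G1 ≅ G2.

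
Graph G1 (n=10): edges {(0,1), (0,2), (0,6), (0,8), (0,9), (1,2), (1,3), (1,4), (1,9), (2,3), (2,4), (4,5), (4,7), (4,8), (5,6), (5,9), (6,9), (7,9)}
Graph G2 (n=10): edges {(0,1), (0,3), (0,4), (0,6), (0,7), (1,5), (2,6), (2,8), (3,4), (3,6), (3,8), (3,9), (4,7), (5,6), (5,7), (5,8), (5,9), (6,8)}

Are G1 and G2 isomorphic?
Yes, isomorphic

The graphs are isomorphic.
One valid mapping φ: V(G1) → V(G2): 0→3, 1→6, 2→8, 3→2, 4→5, 5→7, 6→4, 7→1, 8→9, 9→0

Verify φ preserves adjacency — for each edge of G1, its image is an edge of G2:
  (0,1) → (φ(0),φ(1)) = (3,6) ∈ E(G2) ✓
  (0,2) → (φ(0),φ(2)) = (3,8) ∈ E(G2) ✓
  (0,6) → (φ(0),φ(6)) = (3,4) ∈ E(G2) ✓
  (0,8) → (φ(0),φ(8)) = (3,9) ∈ E(G2) ✓
  (0,9) → (φ(0),φ(9)) = (0,3) ∈ E(G2) ✓
  (1,2) → (φ(1),φ(2)) = (6,8) ∈ E(G2) ✓
  (1,3) → (φ(1),φ(3)) = (2,6) ∈ E(G2) ✓
  (1,4) → (φ(1),φ(4)) = (5,6) ∈ E(G2) ✓
  (1,9) → (φ(1),φ(9)) = (0,6) ∈ E(G2) ✓
  (2,3) → (φ(2),φ(3)) = (2,8) ∈ E(G2) ✓
  (2,4) → (φ(2),φ(4)) = (5,8) ∈ E(G2) ✓
  (4,5) → (φ(4),φ(5)) = (5,7) ∈ E(G2) ✓
  (4,7) → (φ(4),φ(7)) = (1,5) ∈ E(G2) ✓
  (4,8) → (φ(4),φ(8)) = (5,9) ∈ E(G2) ✓
  (5,6) → (φ(5),φ(6)) = (4,7) ∈ E(G2) ✓
  (5,9) → (φ(5),φ(9)) = (0,7) ∈ E(G2) ✓
  (6,9) → (φ(6),φ(9)) = (0,4) ∈ E(G2) ✓
  (7,9) → (φ(7),φ(9)) = (0,1) ∈ E(G2) ✓
All 18 edges of G1 map to edges of G2, and |E(G1)| = |E(G2)| = 18, so φ is a bijection on edges as well as vertices. Hence G1 ≅ G2.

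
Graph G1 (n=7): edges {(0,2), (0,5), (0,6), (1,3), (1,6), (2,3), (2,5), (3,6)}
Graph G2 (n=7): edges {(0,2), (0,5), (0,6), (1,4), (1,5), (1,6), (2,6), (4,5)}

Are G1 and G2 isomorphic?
Yes, isomorphic

The graphs are isomorphic.
One valid mapping φ: V(G1) → V(G2): 0→6, 1→4, 2→0, 3→5, 4→3, 5→2, 6→1

Verify φ preserves adjacency — for each edge of G1, its image is an edge of G2:
  (0,2) → (φ(0),φ(2)) = (0,6) ∈ E(G2) ✓
  (0,5) → (φ(0),φ(5)) = (2,6) ∈ E(G2) ✓
  (0,6) → (φ(0),φ(6)) = (1,6) ∈ E(G2) ✓
  (1,3) → (φ(1),φ(3)) = (4,5) ∈ E(G2) ✓
  (1,6) → (φ(1),φ(6)) = (1,4) ∈ E(G2) ✓
  (2,3) → (φ(2),φ(3)) = (0,5) ∈ E(G2) ✓
  (2,5) → (φ(2),φ(5)) = (0,2) ∈ E(G2) ✓
  (3,6) → (φ(3),φ(6)) = (1,5) ∈ E(G2) ✓
All 8 edges of G1 map to edges of G2, and |E(G1)| = |E(G2)| = 8, so φ is a bijection on edges as well as vertices. Hence G1 ≅ G2.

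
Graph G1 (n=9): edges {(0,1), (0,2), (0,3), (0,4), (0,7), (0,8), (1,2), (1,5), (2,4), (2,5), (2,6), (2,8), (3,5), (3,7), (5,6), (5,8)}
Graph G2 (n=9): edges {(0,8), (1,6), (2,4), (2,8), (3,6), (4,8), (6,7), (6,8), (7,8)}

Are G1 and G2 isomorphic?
No, not isomorphic

The graphs are NOT isomorphic.

Connected components of G1: 1 component(s) with vertex sets [[0, 1, 2, 3, 4, 5, 6, 7, 8]], sizes [9].
Connected components of G2: 2 component(s) with vertex sets [[5], [0, 1, 2, 3, 4, 6, 7, 8]], sizes [1, 8].
The number of connected components (and the multiset of component sizes) is an isomorphism invariant — an isomorphism maps each component of G1 bijectively onto a component of G2. Since G1 has 1 component(s) and G2 has 2, they cannot be isomorphic.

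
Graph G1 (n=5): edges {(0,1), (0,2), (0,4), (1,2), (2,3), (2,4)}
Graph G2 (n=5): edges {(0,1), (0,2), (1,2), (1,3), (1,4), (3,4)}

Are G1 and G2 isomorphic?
No, not isomorphic

The graphs are NOT isomorphic.

Degrees in G1: deg(0)=3, deg(1)=2, deg(2)=4, deg(3)=1, deg(4)=2.
Sorted degree sequence of G1: [4, 3, 2, 2, 1].
Degrees in G2: deg(0)=2, deg(1)=4, deg(2)=2, deg(3)=2, deg(4)=2.
Sorted degree sequence of G2: [4, 2, 2, 2, 2].
The (sorted) degree sequence is an isomorphism invariant, so since G1 and G2 have different degree sequences they cannot be isomorphic.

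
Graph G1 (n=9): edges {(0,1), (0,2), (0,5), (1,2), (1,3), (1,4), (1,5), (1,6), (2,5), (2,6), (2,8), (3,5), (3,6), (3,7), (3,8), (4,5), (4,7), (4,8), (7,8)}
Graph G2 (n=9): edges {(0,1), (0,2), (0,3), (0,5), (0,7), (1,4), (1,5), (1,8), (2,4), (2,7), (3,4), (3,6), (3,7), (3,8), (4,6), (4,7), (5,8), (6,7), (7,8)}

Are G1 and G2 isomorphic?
Yes, isomorphic

The graphs are isomorphic.
One valid mapping φ: V(G1) → V(G2): 0→6, 1→7, 2→4, 3→0, 4→8, 5→3, 6→2, 7→5, 8→1

Verify φ preserves adjacency — for each edge of G1, its image is an edge of G2:
  (0,1) → (φ(0),φ(1)) = (6,7) ∈ E(G2) ✓
  (0,2) → (φ(0),φ(2)) = (4,6) ∈ E(G2) ✓
  (0,5) → (φ(0),φ(5)) = (3,6) ∈ E(G2) ✓
  (1,2) → (φ(1),φ(2)) = (4,7) ∈ E(G2) ✓
  (1,3) → (φ(1),φ(3)) = (0,7) ∈ E(G2) ✓
  (1,4) → (φ(1),φ(4)) = (7,8) ∈ E(G2) ✓
  (1,5) → (φ(1),φ(5)) = (3,7) ∈ E(G2) ✓
  (1,6) → (φ(1),φ(6)) = (2,7) ∈ E(G2) ✓
  (2,5) → (φ(2),φ(5)) = (3,4) ∈ E(G2) ✓
  (2,6) → (φ(2),φ(6)) = (2,4) ∈ E(G2) ✓
  (2,8) → (φ(2),φ(8)) = (1,4) ∈ E(G2) ✓
  (3,5) → (φ(3),φ(5)) = (0,3) ∈ E(G2) ✓
  (3,6) → (φ(3),φ(6)) = (0,2) ∈ E(G2) ✓
  (3,7) → (φ(3),φ(7)) = (0,5) ∈ E(G2) ✓
  (3,8) → (φ(3),φ(8)) = (0,1) ∈ E(G2) ✓
  (4,5) → (φ(4),φ(5)) = (3,8) ∈ E(G2) ✓
  (4,7) → (φ(4),φ(7)) = (5,8) ∈ E(G2) ✓
  (4,8) → (φ(4),φ(8)) = (1,8) ∈ E(G2) ✓
  (7,8) → (φ(7),φ(8)) = (1,5) ∈ E(G2) ✓
All 19 edges of G1 map to edges of G2, and |E(G1)| = |E(G2)| = 19, so φ is a bijection on edges as well as vertices. Hence G1 ≅ G2.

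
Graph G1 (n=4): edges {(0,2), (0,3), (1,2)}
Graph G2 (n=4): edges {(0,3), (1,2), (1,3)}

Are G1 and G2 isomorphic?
Yes, isomorphic

The graphs are isomorphic.
One valid mapping φ: V(G1) → V(G2): 0→1, 1→0, 2→3, 3→2

Verify φ preserves adjacency — for each edge of G1, its image is an edge of G2:
  (0,2) → (φ(0),φ(2)) = (1,3) ∈ E(G2) ✓
  (0,3) → (φ(0),φ(3)) = (1,2) ∈ E(G2) ✓
  (1,2) → (φ(1),φ(2)) = (0,3) ∈ E(G2) ✓
All 3 edges of G1 map to edges of G2, and |E(G1)| = |E(G2)| = 3, so φ is a bijection on edges as well as vertices. Hence G1 ≅ G2.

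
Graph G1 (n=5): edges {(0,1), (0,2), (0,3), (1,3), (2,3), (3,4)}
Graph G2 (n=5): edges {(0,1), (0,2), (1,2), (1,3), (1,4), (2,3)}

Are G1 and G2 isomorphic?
Yes, isomorphic

The graphs are isomorphic.
One valid mapping φ: V(G1) → V(G2): 0→2, 1→0, 2→3, 3→1, 4→4

Verify φ preserves adjacency — for each edge of G1, its image is an edge of G2:
  (0,1) → (φ(0),φ(1)) = (0,2) ∈ E(G2) ✓
  (0,2) → (φ(0),φ(2)) = (2,3) ∈ E(G2) ✓
  (0,3) → (φ(0),φ(3)) = (1,2) ∈ E(G2) ✓
  (1,3) → (φ(1),φ(3)) = (0,1) ∈ E(G2) ✓
  (2,3) → (φ(2),φ(3)) = (1,3) ∈ E(G2) ✓
  (3,4) → (φ(3),φ(4)) = (1,4) ∈ E(G2) ✓
All 6 edges of G1 map to edges of G2, and |E(G1)| = |E(G2)| = 6, so φ is a bijection on edges as well as vertices. Hence G1 ≅ G2.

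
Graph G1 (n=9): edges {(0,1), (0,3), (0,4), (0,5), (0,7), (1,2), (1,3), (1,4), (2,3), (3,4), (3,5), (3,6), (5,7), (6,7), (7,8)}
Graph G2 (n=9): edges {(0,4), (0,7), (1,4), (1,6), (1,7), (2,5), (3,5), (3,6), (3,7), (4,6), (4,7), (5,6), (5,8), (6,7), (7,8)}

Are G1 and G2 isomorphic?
Yes, isomorphic

The graphs are isomorphic.
One valid mapping φ: V(G1) → V(G2): 0→6, 1→4, 2→0, 3→7, 4→1, 5→3, 6→8, 7→5, 8→2

Verify φ preserves adjacency — for each edge of G1, its image is an edge of G2:
  (0,1) → (φ(0),φ(1)) = (4,6) ∈ E(G2) ✓
  (0,3) → (φ(0),φ(3)) = (6,7) ∈ E(G2) ✓
  (0,4) → (φ(0),φ(4)) = (1,6) ∈ E(G2) ✓
  (0,5) → (φ(0),φ(5)) = (3,6) ∈ E(G2) ✓
  (0,7) → (φ(0),φ(7)) = (5,6) ∈ E(G2) ✓
  (1,2) → (φ(1),φ(2)) = (0,4) ∈ E(G2) ✓
  (1,3) → (φ(1),φ(3)) = (4,7) ∈ E(G2) ✓
  (1,4) → (φ(1),φ(4)) = (1,4) ∈ E(G2) ✓
  (2,3) → (φ(2),φ(3)) = (0,7) ∈ E(G2) ✓
  (3,4) → (φ(3),φ(4)) = (1,7) ∈ E(G2) ✓
  (3,5) → (φ(3),φ(5)) = (3,7) ∈ E(G2) ✓
  (3,6) → (φ(3),φ(6)) = (7,8) ∈ E(G2) ✓
  (5,7) → (φ(5),φ(7)) = (3,5) ∈ E(G2) ✓
  (6,7) → (φ(6),φ(7)) = (5,8) ∈ E(G2) ✓
  (7,8) → (φ(7),φ(8)) = (2,5) ∈ E(G2) ✓
All 15 edges of G1 map to edges of G2, and |E(G1)| = |E(G2)| = 15, so φ is a bijection on edges as well as vertices. Hence G1 ≅ G2.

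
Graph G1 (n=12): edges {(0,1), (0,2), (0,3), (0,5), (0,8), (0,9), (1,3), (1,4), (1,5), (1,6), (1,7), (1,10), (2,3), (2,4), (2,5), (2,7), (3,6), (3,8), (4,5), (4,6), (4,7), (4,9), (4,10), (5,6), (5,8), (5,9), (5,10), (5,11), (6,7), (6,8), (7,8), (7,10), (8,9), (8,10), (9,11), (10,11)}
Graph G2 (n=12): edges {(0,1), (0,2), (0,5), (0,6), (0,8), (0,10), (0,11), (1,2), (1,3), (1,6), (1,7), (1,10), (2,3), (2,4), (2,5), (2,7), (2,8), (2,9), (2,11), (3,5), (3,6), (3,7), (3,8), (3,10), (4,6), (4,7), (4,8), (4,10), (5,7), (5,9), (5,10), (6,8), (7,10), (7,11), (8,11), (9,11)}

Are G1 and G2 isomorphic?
Yes, isomorphic

The graphs are isomorphic.
One valid mapping φ: V(G1) → V(G2): 0→8, 1→3, 2→4, 3→6, 4→7, 5→2, 6→1, 7→10, 8→0, 9→11, 10→5, 11→9

Verify φ preserves adjacency — for each edge of G1, its image is an edge of G2:
  (0,1) → (φ(0),φ(1)) = (3,8) ∈ E(G2) ✓
  (0,2) → (φ(0),φ(2)) = (4,8) ∈ E(G2) ✓
  (0,3) → (φ(0),φ(3)) = (6,8) ∈ E(G2) ✓
  (0,5) → (φ(0),φ(5)) = (2,8) ∈ E(G2) ✓
  (0,8) → (φ(0),φ(8)) = (0,8) ∈ E(G2) ✓
  (0,9) → (φ(0),φ(9)) = (8,11) ∈ E(G2) ✓
  (1,3) → (φ(1),φ(3)) = (3,6) ∈ E(G2) ✓
  (1,4) → (φ(1),φ(4)) = (3,7) ∈ E(G2) ✓
  (1,5) → (φ(1),φ(5)) = (2,3) ∈ E(G2) ✓
  (1,6) → (φ(1),φ(6)) = (1,3) ∈ E(G2) ✓
  (1,7) → (φ(1),φ(7)) = (3,10) ∈ E(G2) ✓
  (1,10) → (φ(1),φ(10)) = (3,5) ∈ E(G2) ✓
  (2,3) → (φ(2),φ(3)) = (4,6) ∈ E(G2) ✓
  (2,4) → (φ(2),φ(4)) = (4,7) ∈ E(G2) ✓
  (2,5) → (φ(2),φ(5)) = (2,4) ∈ E(G2) ✓
  (2,7) → (φ(2),φ(7)) = (4,10) ∈ E(G2) ✓
  (3,6) → (φ(3),φ(6)) = (1,6) ∈ E(G2) ✓
  (3,8) → (φ(3),φ(8)) = (0,6) ∈ E(G2) ✓
  (4,5) → (φ(4),φ(5)) = (2,7) ∈ E(G2) ✓
  (4,6) → (φ(4),φ(6)) = (1,7) ∈ E(G2) ✓
  (4,7) → (φ(4),φ(7)) = (7,10) ∈ E(G2) ✓
  (4,9) → (φ(4),φ(9)) = (7,11) ∈ E(G2) ✓
  (4,10) → (φ(4),φ(10)) = (5,7) ∈ E(G2) ✓
  (5,6) → (φ(5),φ(6)) = (1,2) ∈ E(G2) ✓
  (5,8) → (φ(5),φ(8)) = (0,2) ∈ E(G2) ✓
  (5,9) → (φ(5),φ(9)) = (2,11) ∈ E(G2) ✓
  (5,10) → (φ(5),φ(10)) = (2,5) ∈ E(G2) ✓
  (5,11) → (φ(5),φ(11)) = (2,9) ∈ E(G2) ✓
  (6,7) → (φ(6),φ(7)) = (1,10) ∈ E(G2) ✓
  (6,8) → (φ(6),φ(8)) = (0,1) ∈ E(G2) ✓
  (7,8) → (φ(7),φ(8)) = (0,10) ∈ E(G2) ✓
  (7,10) → (φ(7),φ(10)) = (5,10) ∈ E(G2) ✓
  (8,9) → (φ(8),φ(9)) = (0,11) ∈ E(G2) ✓
  (8,10) → (φ(8),φ(10)) = (0,5) ∈ E(G2) ✓
  (9,11) → (φ(9),φ(11)) = (9,11) ∈ E(G2) ✓
  (10,11) → (φ(10),φ(11)) = (5,9) ∈ E(G2) ✓
All 36 edges of G1 map to edges of G2, and |E(G1)| = |E(G2)| = 36, so φ is a bijection on edges as well as vertices. Hence G1 ≅ G2.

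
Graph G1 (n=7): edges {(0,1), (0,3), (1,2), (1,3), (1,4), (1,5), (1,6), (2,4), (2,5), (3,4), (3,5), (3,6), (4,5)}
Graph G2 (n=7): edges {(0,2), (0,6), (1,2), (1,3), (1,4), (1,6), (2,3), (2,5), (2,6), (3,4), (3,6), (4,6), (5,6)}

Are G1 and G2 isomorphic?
Yes, isomorphic

The graphs are isomorphic.
One valid mapping φ: V(G1) → V(G2): 0→5, 1→6, 2→4, 3→2, 4→3, 5→1, 6→0

Verify φ preserves adjacency — for each edge of G1, its image is an edge of G2:
  (0,1) → (φ(0),φ(1)) = (5,6) ∈ E(G2) ✓
  (0,3) → (φ(0),φ(3)) = (2,5) ∈ E(G2) ✓
  (1,2) → (φ(1),φ(2)) = (4,6) ∈ E(G2) ✓
  (1,3) → (φ(1),φ(3)) = (2,6) ∈ E(G2) ✓
  (1,4) → (φ(1),φ(4)) = (3,6) ∈ E(G2) ✓
  (1,5) → (φ(1),φ(5)) = (1,6) ∈ E(G2) ✓
  (1,6) → (φ(1),φ(6)) = (0,6) ∈ E(G2) ✓
  (2,4) → (φ(2),φ(4)) = (3,4) ∈ E(G2) ✓
  (2,5) → (φ(2),φ(5)) = (1,4) ∈ E(G2) ✓
  (3,4) → (φ(3),φ(4)) = (2,3) ∈ E(G2) ✓
  (3,5) → (φ(3),φ(5)) = (1,2) ∈ E(G2) ✓
  (3,6) → (φ(3),φ(6)) = (0,2) ∈ E(G2) ✓
  (4,5) → (φ(4),φ(5)) = (1,3) ∈ E(G2) ✓
All 13 edges of G1 map to edges of G2, and |E(G1)| = |E(G2)| = 13, so φ is a bijection on edges as well as vertices. Hence G1 ≅ G2.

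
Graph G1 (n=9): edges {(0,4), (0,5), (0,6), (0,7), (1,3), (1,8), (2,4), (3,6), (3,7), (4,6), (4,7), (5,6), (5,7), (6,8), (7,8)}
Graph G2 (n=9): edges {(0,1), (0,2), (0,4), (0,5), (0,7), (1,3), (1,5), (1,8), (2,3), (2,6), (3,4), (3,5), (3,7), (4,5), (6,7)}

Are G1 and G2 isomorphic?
Yes, isomorphic

The graphs are isomorphic.
One valid mapping φ: V(G1) → V(G2): 0→5, 1→6, 2→8, 3→7, 4→1, 5→4, 6→3, 7→0, 8→2

Verify φ preserves adjacency — for each edge of G1, its image is an edge of G2:
  (0,4) → (φ(0),φ(4)) = (1,5) ∈ E(G2) ✓
  (0,5) → (φ(0),φ(5)) = (4,5) ∈ E(G2) ✓
  (0,6) → (φ(0),φ(6)) = (3,5) ∈ E(G2) ✓
  (0,7) → (φ(0),φ(7)) = (0,5) ∈ E(G2) ✓
  (1,3) → (φ(1),φ(3)) = (6,7) ∈ E(G2) ✓
  (1,8) → (φ(1),φ(8)) = (2,6) ∈ E(G2) ✓
  (2,4) → (φ(2),φ(4)) = (1,8) ∈ E(G2) ✓
  (3,6) → (φ(3),φ(6)) = (3,7) ∈ E(G2) ✓
  (3,7) → (φ(3),φ(7)) = (0,7) ∈ E(G2) ✓
  (4,6) → (φ(4),φ(6)) = (1,3) ∈ E(G2) ✓
  (4,7) → (φ(4),φ(7)) = (0,1) ∈ E(G2) ✓
  (5,6) → (φ(5),φ(6)) = (3,4) ∈ E(G2) ✓
  (5,7) → (φ(5),φ(7)) = (0,4) ∈ E(G2) ✓
  (6,8) → (φ(6),φ(8)) = (2,3) ∈ E(G2) ✓
  (7,8) → (φ(7),φ(8)) = (0,2) ∈ E(G2) ✓
All 15 edges of G1 map to edges of G2, and |E(G1)| = |E(G2)| = 15, so φ is a bijection on edges as well as vertices. Hence G1 ≅ G2.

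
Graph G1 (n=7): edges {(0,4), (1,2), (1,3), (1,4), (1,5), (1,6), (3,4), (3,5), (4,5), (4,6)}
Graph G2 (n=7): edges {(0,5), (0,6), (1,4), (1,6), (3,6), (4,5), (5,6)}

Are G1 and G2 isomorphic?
No, not isomorphic

The graphs are NOT isomorphic.

Counting triangles (3-cliques): G1 has 5, G2 has 1.
Triangle count is an isomorphism invariant, so differing triangle counts rule out isomorphism.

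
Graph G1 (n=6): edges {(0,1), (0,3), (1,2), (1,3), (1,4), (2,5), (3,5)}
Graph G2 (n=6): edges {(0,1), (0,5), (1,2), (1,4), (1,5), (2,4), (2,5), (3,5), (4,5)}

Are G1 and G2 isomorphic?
No, not isomorphic

The graphs are NOT isomorphic.

Degrees in G1: deg(0)=2, deg(1)=4, deg(2)=2, deg(3)=3, deg(4)=1, deg(5)=2.
Sorted degree sequence of G1: [4, 3, 2, 2, 2, 1].
Degrees in G2: deg(0)=2, deg(1)=4, deg(2)=3, deg(3)=1, deg(4)=3, deg(5)=5.
Sorted degree sequence of G2: [5, 4, 3, 3, 2, 1].
The (sorted) degree sequence is an isomorphism invariant, so since G1 and G2 have different degree sequences they cannot be isomorphic.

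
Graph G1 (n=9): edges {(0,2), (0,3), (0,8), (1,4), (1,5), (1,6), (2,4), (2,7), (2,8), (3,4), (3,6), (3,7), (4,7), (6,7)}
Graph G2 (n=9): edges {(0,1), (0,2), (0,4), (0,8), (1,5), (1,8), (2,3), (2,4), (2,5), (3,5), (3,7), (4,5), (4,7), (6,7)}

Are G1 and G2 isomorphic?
Yes, isomorphic

The graphs are isomorphic.
One valid mapping φ: V(G1) → V(G2): 0→1, 1→7, 2→0, 3→5, 4→4, 5→6, 6→3, 7→2, 8→8

Verify φ preserves adjacency — for each edge of G1, its image is an edge of G2:
  (0,2) → (φ(0),φ(2)) = (0,1) ∈ E(G2) ✓
  (0,3) → (φ(0),φ(3)) = (1,5) ∈ E(G2) ✓
  (0,8) → (φ(0),φ(8)) = (1,8) ∈ E(G2) ✓
  (1,4) → (φ(1),φ(4)) = (4,7) ∈ E(G2) ✓
  (1,5) → (φ(1),φ(5)) = (6,7) ∈ E(G2) ✓
  (1,6) → (φ(1),φ(6)) = (3,7) ∈ E(G2) ✓
  (2,4) → (φ(2),φ(4)) = (0,4) ∈ E(G2) ✓
  (2,7) → (φ(2),φ(7)) = (0,2) ∈ E(G2) ✓
  (2,8) → (φ(2),φ(8)) = (0,8) ∈ E(G2) ✓
  (3,4) → (φ(3),φ(4)) = (4,5) ∈ E(G2) ✓
  (3,6) → (φ(3),φ(6)) = (3,5) ∈ E(G2) ✓
  (3,7) → (φ(3),φ(7)) = (2,5) ∈ E(G2) ✓
  (4,7) → (φ(4),φ(7)) = (2,4) ∈ E(G2) ✓
  (6,7) → (φ(6),φ(7)) = (2,3) ∈ E(G2) ✓
All 14 edges of G1 map to edges of G2, and |E(G1)| = |E(G2)| = 14, so φ is a bijection on edges as well as vertices. Hence G1 ≅ G2.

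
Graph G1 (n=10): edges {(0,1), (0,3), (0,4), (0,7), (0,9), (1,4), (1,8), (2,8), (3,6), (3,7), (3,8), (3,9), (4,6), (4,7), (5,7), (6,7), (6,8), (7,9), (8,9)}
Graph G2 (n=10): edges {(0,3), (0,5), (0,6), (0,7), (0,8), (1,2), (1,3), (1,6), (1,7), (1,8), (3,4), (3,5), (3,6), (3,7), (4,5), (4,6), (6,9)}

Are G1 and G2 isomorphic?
No, not isomorphic

The graphs are NOT isomorphic.

Degrees in G1: deg(0)=5, deg(1)=3, deg(2)=1, deg(3)=5, deg(4)=4, deg(5)=1, deg(6)=4, deg(7)=6, deg(8)=5, deg(9)=4.
Sorted degree sequence of G1: [6, 5, 5, 5, 4, 4, 4, 3, 1, 1].
Degrees in G2: deg(0)=5, deg(1)=5, deg(2)=1, deg(3)=6, deg(4)=3, deg(5)=3, deg(6)=5, deg(7)=3, deg(8)=2, deg(9)=1.
Sorted degree sequence of G2: [6, 5, 5, 5, 3, 3, 3, 2, 1, 1].
The (sorted) degree sequence is an isomorphism invariant, so since G1 and G2 have different degree sequences they cannot be isomorphic.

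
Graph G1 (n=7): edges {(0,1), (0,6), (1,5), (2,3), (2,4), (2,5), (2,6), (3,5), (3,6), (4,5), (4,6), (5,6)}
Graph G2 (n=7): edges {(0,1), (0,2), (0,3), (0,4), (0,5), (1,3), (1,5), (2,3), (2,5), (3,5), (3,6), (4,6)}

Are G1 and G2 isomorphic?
Yes, isomorphic

The graphs are isomorphic.
One valid mapping φ: V(G1) → V(G2): 0→4, 1→6, 2→5, 3→2, 4→1, 5→3, 6→0

Verify φ preserves adjacency — for each edge of G1, its image is an edge of G2:
  (0,1) → (φ(0),φ(1)) = (4,6) ∈ E(G2) ✓
  (0,6) → (φ(0),φ(6)) = (0,4) ∈ E(G2) ✓
  (1,5) → (φ(1),φ(5)) = (3,6) ∈ E(G2) ✓
  (2,3) → (φ(2),φ(3)) = (2,5) ∈ E(G2) ✓
  (2,4) → (φ(2),φ(4)) = (1,5) ∈ E(G2) ✓
  (2,5) → (φ(2),φ(5)) = (3,5) ∈ E(G2) ✓
  (2,6) → (φ(2),φ(6)) = (0,5) ∈ E(G2) ✓
  (3,5) → (φ(3),φ(5)) = (2,3) ∈ E(G2) ✓
  (3,6) → (φ(3),φ(6)) = (0,2) ∈ E(G2) ✓
  (4,5) → (φ(4),φ(5)) = (1,3) ∈ E(G2) ✓
  (4,6) → (φ(4),φ(6)) = (0,1) ∈ E(G2) ✓
  (5,6) → (φ(5),φ(6)) = (0,3) ∈ E(G2) ✓
All 12 edges of G1 map to edges of G2, and |E(G1)| = |E(G2)| = 12, so φ is a bijection on edges as well as vertices. Hence G1 ≅ G2.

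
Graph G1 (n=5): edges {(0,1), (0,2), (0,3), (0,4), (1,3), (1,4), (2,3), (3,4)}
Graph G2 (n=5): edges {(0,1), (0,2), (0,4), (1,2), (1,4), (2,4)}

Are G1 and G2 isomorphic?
No, not isomorphic

The graphs are NOT isomorphic.

Degrees in G1: deg(0)=4, deg(1)=3, deg(2)=2, deg(3)=4, deg(4)=3.
Sorted degree sequence of G1: [4, 4, 3, 3, 2].
Degrees in G2: deg(0)=3, deg(1)=3, deg(2)=3, deg(3)=0, deg(4)=3.
Sorted degree sequence of G2: [3, 3, 3, 3, 0].
The (sorted) degree sequence is an isomorphism invariant, so since G1 and G2 have different degree sequences they cannot be isomorphic.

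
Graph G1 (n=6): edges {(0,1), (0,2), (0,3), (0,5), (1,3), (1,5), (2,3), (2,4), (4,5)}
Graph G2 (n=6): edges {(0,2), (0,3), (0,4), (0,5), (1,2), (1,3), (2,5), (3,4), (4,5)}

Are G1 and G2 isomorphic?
Yes, isomorphic

The graphs are isomorphic.
One valid mapping φ: V(G1) → V(G2): 0→0, 1→4, 2→2, 3→5, 4→1, 5→3

Verify φ preserves adjacency — for each edge of G1, its image is an edge of G2:
  (0,1) → (φ(0),φ(1)) = (0,4) ∈ E(G2) ✓
  (0,2) → (φ(0),φ(2)) = (0,2) ∈ E(G2) ✓
  (0,3) → (φ(0),φ(3)) = (0,5) ∈ E(G2) ✓
  (0,5) → (φ(0),φ(5)) = (0,3) ∈ E(G2) ✓
  (1,3) → (φ(1),φ(3)) = (4,5) ∈ E(G2) ✓
  (1,5) → (φ(1),φ(5)) = (3,4) ∈ E(G2) ✓
  (2,3) → (φ(2),φ(3)) = (2,5) ∈ E(G2) ✓
  (2,4) → (φ(2),φ(4)) = (1,2) ∈ E(G2) ✓
  (4,5) → (φ(4),φ(5)) = (1,3) ∈ E(G2) ✓
All 9 edges of G1 map to edges of G2, and |E(G1)| = |E(G2)| = 9, so φ is a bijection on edges as well as vertices. Hence G1 ≅ G2.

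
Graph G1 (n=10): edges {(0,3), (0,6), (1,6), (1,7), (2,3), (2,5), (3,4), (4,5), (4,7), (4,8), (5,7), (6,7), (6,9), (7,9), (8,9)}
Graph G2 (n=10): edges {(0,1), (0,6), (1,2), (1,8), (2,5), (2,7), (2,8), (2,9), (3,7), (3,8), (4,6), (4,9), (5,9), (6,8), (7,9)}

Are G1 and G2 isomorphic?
Yes, isomorphic

The graphs are isomorphic.
One valid mapping φ: V(G1) → V(G2): 0→4, 1→5, 2→0, 3→6, 4→8, 5→1, 6→9, 7→2, 8→3, 9→7

Verify φ preserves adjacency — for each edge of G1, its image is an edge of G2:
  (0,3) → (φ(0),φ(3)) = (4,6) ∈ E(G2) ✓
  (0,6) → (φ(0),φ(6)) = (4,9) ∈ E(G2) ✓
  (1,6) → (φ(1),φ(6)) = (5,9) ∈ E(G2) ✓
  (1,7) → (φ(1),φ(7)) = (2,5) ∈ E(G2) ✓
  (2,3) → (φ(2),φ(3)) = (0,6) ∈ E(G2) ✓
  (2,5) → (φ(2),φ(5)) = (0,1) ∈ E(G2) ✓
  (3,4) → (φ(3),φ(4)) = (6,8) ∈ E(G2) ✓
  (4,5) → (φ(4),φ(5)) = (1,8) ∈ E(G2) ✓
  (4,7) → (φ(4),φ(7)) = (2,8) ∈ E(G2) ✓
  (4,8) → (φ(4),φ(8)) = (3,8) ∈ E(G2) ✓
  (5,7) → (φ(5),φ(7)) = (1,2) ∈ E(G2) ✓
  (6,7) → (φ(6),φ(7)) = (2,9) ∈ E(G2) ✓
  (6,9) → (φ(6),φ(9)) = (7,9) ∈ E(G2) ✓
  (7,9) → (φ(7),φ(9)) = (2,7) ∈ E(G2) ✓
  (8,9) → (φ(8),φ(9)) = (3,7) ∈ E(G2) ✓
All 15 edges of G1 map to edges of G2, and |E(G1)| = |E(G2)| = 15, so φ is a bijection on edges as well as vertices. Hence G1 ≅ G2.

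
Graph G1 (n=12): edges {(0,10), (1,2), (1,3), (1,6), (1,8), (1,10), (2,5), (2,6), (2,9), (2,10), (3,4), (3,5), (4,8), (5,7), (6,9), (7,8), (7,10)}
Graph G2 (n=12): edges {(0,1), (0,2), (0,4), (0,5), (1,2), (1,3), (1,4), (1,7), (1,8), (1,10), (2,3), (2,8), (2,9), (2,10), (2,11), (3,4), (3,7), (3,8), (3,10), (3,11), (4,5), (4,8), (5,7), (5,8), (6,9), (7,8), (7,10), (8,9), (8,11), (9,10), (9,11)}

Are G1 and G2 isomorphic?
No, not isomorphic

The graphs are NOT isomorphic.

Counting triangles (3-cliques): G1 has 3, G2 has 27.
Triangle count is an isomorphism invariant, so differing triangle counts rule out isomorphism.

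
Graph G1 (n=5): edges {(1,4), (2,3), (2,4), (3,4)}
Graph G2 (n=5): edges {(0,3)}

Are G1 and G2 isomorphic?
No, not isomorphic

The graphs are NOT isomorphic.

Connected components of G1: 2 component(s) with vertex sets [[0], [1, 2, 3, 4]], sizes [1, 4].
Connected components of G2: 4 component(s) with vertex sets [[1], [2], [4], [0, 3]], sizes [1, 1, 1, 2].
The number of connected components (and the multiset of component sizes) is an isomorphism invariant — an isomorphism maps each component of G1 bijectively onto a component of G2. Since G1 has 2 component(s) and G2 has 4, they cannot be isomorphic.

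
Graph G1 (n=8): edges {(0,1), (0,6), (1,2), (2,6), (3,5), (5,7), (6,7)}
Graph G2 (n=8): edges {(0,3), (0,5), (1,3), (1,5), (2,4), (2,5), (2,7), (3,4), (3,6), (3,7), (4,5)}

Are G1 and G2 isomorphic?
No, not isomorphic

The graphs are NOT isomorphic.

Connected components of G1: 2 component(s) with vertex sets [[4], [0, 1, 2, 3, 5, 6, 7]], sizes [1, 7].
Connected components of G2: 1 component(s) with vertex sets [[0, 1, 2, 3, 4, 5, 6, 7]], sizes [8].
The number of connected components (and the multiset of component sizes) is an isomorphism invariant — an isomorphism maps each component of G1 bijectively onto a component of G2. Since G1 has 2 component(s) and G2 has 1, they cannot be isomorphic.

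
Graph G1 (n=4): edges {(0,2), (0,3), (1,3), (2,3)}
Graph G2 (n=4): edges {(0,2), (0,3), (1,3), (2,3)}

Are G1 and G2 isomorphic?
Yes, isomorphic

The graphs are isomorphic.
One valid mapping φ: V(G1) → V(G2): 0→2, 1→1, 2→0, 3→3

Verify φ preserves adjacency — for each edge of G1, its image is an edge of G2:
  (0,2) → (φ(0),φ(2)) = (0,2) ∈ E(G2) ✓
  (0,3) → (φ(0),φ(3)) = (2,3) ∈ E(G2) ✓
  (1,3) → (φ(1),φ(3)) = (1,3) ∈ E(G2) ✓
  (2,3) → (φ(2),φ(3)) = (0,3) ∈ E(G2) ✓
All 4 edges of G1 map to edges of G2, and |E(G1)| = |E(G2)| = 4, so φ is a bijection on edges as well as vertices. Hence G1 ≅ G2.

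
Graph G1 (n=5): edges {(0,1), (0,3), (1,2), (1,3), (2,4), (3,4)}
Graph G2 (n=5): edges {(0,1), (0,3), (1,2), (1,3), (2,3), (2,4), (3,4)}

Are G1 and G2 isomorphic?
No, not isomorphic

The graphs are NOT isomorphic.

Counting edges: G1 has 6 edge(s); G2 has 7 edge(s).
Edge count is an isomorphism invariant (a bijection on vertices induces a bijection on edges), so differing edge counts rule out isomorphism.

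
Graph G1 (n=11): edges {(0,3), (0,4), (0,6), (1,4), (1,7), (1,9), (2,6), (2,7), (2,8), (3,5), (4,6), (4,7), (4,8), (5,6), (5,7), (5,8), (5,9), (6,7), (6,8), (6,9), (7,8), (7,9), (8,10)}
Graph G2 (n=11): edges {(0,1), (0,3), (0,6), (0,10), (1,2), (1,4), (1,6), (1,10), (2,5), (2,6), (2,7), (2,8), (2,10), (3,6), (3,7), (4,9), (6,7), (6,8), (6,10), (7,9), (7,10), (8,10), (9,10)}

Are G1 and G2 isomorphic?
Yes, isomorphic

The graphs are isomorphic.
One valid mapping φ: V(G1) → V(G2): 0→9, 1→3, 2→8, 3→4, 4→7, 5→1, 6→10, 7→6, 8→2, 9→0, 10→5

Verify φ preserves adjacency — for each edge of G1, its image is an edge of G2:
  (0,3) → (φ(0),φ(3)) = (4,9) ∈ E(G2) ✓
  (0,4) → (φ(0),φ(4)) = (7,9) ∈ E(G2) ✓
  (0,6) → (φ(0),φ(6)) = (9,10) ∈ E(G2) ✓
  (1,4) → (φ(1),φ(4)) = (3,7) ∈ E(G2) ✓
  (1,7) → (φ(1),φ(7)) = (3,6) ∈ E(G2) ✓
  (1,9) → (φ(1),φ(9)) = (0,3) ∈ E(G2) ✓
  (2,6) → (φ(2),φ(6)) = (8,10) ∈ E(G2) ✓
  (2,7) → (φ(2),φ(7)) = (6,8) ∈ E(G2) ✓
  (2,8) → (φ(2),φ(8)) = (2,8) ∈ E(G2) ✓
  (3,5) → (φ(3),φ(5)) = (1,4) ∈ E(G2) ✓
  (4,6) → (φ(4),φ(6)) = (7,10) ∈ E(G2) ✓
  (4,7) → (φ(4),φ(7)) = (6,7) ∈ E(G2) ✓
  (4,8) → (φ(4),φ(8)) = (2,7) ∈ E(G2) ✓
  (5,6) → (φ(5),φ(6)) = (1,10) ∈ E(G2) ✓
  (5,7) → (φ(5),φ(7)) = (1,6) ∈ E(G2) ✓
  (5,8) → (φ(5),φ(8)) = (1,2) ∈ E(G2) ✓
  (5,9) → (φ(5),φ(9)) = (0,1) ∈ E(G2) ✓
  (6,7) → (φ(6),φ(7)) = (6,10) ∈ E(G2) ✓
  (6,8) → (φ(6),φ(8)) = (2,10) ∈ E(G2) ✓
  (6,9) → (φ(6),φ(9)) = (0,10) ∈ E(G2) ✓
  (7,8) → (φ(7),φ(8)) = (2,6) ∈ E(G2) ✓
  (7,9) → (φ(7),φ(9)) = (0,6) ∈ E(G2) ✓
  (8,10) → (φ(8),φ(10)) = (2,5) ∈ E(G2) ✓
All 23 edges of G1 map to edges of G2, and |E(G1)| = |E(G2)| = 23, so φ is a bijection on edges as well as vertices. Hence G1 ≅ G2.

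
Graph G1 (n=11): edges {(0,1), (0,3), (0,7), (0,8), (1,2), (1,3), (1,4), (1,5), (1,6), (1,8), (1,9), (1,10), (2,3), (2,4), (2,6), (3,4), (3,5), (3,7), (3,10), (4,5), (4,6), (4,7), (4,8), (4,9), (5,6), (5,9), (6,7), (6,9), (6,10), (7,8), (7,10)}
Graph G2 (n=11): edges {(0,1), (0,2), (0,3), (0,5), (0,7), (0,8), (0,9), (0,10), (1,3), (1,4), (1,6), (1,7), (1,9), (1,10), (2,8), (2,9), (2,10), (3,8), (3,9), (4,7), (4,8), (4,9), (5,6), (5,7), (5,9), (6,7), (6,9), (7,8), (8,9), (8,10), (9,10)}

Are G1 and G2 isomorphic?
Yes, isomorphic

The graphs are isomorphic.
One valid mapping φ: V(G1) → V(G2): 0→6, 1→9, 2→3, 3→1, 4→0, 5→10, 6→8, 7→7, 8→5, 9→2, 10→4

Verify φ preserves adjacency — for each edge of G1, its image is an edge of G2:
  (0,1) → (φ(0),φ(1)) = (6,9) ∈ E(G2) ✓
  (0,3) → (φ(0),φ(3)) = (1,6) ∈ E(G2) ✓
  (0,7) → (φ(0),φ(7)) = (6,7) ∈ E(G2) ✓
  (0,8) → (φ(0),φ(8)) = (5,6) ∈ E(G2) ✓
  (1,2) → (φ(1),φ(2)) = (3,9) ∈ E(G2) ✓
  (1,3) → (φ(1),φ(3)) = (1,9) ∈ E(G2) ✓
  (1,4) → (φ(1),φ(4)) = (0,9) ∈ E(G2) ✓
  (1,5) → (φ(1),φ(5)) = (9,10) ∈ E(G2) ✓
  (1,6) → (φ(1),φ(6)) = (8,9) ∈ E(G2) ✓
  (1,8) → (φ(1),φ(8)) = (5,9) ∈ E(G2) ✓
  (1,9) → (φ(1),φ(9)) = (2,9) ∈ E(G2) ✓
  (1,10) → (φ(1),φ(10)) = (4,9) ∈ E(G2) ✓
  (2,3) → (φ(2),φ(3)) = (1,3) ∈ E(G2) ✓
  (2,4) → (φ(2),φ(4)) = (0,3) ∈ E(G2) ✓
  (2,6) → (φ(2),φ(6)) = (3,8) ∈ E(G2) ✓
  (3,4) → (φ(3),φ(4)) = (0,1) ∈ E(G2) ✓
  (3,5) → (φ(3),φ(5)) = (1,10) ∈ E(G2) ✓
  (3,7) → (φ(3),φ(7)) = (1,7) ∈ E(G2) ✓
  (3,10) → (φ(3),φ(10)) = (1,4) ∈ E(G2) ✓
  (4,5) → (φ(4),φ(5)) = (0,10) ∈ E(G2) ✓
  (4,6) → (φ(4),φ(6)) = (0,8) ∈ E(G2) ✓
  (4,7) → (φ(4),φ(7)) = (0,7) ∈ E(G2) ✓
  (4,8) → (φ(4),φ(8)) = (0,5) ∈ E(G2) ✓
  (4,9) → (φ(4),φ(9)) = (0,2) ∈ E(G2) ✓
  (5,6) → (φ(5),φ(6)) = (8,10) ∈ E(G2) ✓
  (5,9) → (φ(5),φ(9)) = (2,10) ∈ E(G2) ✓
  (6,7) → (φ(6),φ(7)) = (7,8) ∈ E(G2) ✓
  (6,9) → (φ(6),φ(9)) = (2,8) ∈ E(G2) ✓
  (6,10) → (φ(6),φ(10)) = (4,8) ∈ E(G2) ✓
  (7,8) → (φ(7),φ(8)) = (5,7) ∈ E(G2) ✓
  (7,10) → (φ(7),φ(10)) = (4,7) ∈ E(G2) ✓
All 31 edges of G1 map to edges of G2, and |E(G1)| = |E(G2)| = 31, so φ is a bijection on edges as well as vertices. Hence G1 ≅ G2.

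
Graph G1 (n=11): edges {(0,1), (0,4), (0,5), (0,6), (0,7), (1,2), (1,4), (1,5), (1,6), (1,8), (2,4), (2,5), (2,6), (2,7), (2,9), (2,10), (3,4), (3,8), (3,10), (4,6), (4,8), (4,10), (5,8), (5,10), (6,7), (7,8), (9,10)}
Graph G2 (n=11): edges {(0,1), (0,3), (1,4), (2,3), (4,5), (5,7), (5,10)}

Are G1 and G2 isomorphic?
No, not isomorphic

The graphs are NOT isomorphic.

Connected components of G1: 1 component(s) with vertex sets [[0, 1, 2, 3, 4, 5, 6, 7, 8, 9, 10]], sizes [11].
Connected components of G2: 4 component(s) with vertex sets [[6], [8], [9], [0, 1, 2, 3, 4, 5, 7, 10]], sizes [1, 1, 1, 8].
The number of connected components (and the multiset of component sizes) is an isomorphism invariant — an isomorphism maps each component of G1 bijectively onto a component of G2. Since G1 has 1 component(s) and G2 has 4, they cannot be isomorphic.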